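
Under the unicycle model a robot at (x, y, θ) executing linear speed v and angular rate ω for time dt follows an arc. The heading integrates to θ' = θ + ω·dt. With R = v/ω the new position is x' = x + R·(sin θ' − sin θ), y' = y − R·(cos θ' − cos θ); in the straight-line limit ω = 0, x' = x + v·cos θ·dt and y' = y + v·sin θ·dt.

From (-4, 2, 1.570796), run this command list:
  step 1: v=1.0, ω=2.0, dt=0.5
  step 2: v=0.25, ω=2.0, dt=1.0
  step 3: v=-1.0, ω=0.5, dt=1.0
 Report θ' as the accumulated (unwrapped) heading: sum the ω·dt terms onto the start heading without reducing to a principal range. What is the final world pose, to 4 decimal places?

(-4.5282, 3.3170, 5.0708)

step 1: θ'=2.5708 (R=0.5000) → pose (-4.2298, 2.4207, 2.5708)
step 2: θ'=4.5708 (R=0.1250) → pose (-4.4211, 2.3332, 4.5708)
step 3: θ'=5.0708 (R=-2.0000) → pose (-4.5282, 3.3170, 5.0708)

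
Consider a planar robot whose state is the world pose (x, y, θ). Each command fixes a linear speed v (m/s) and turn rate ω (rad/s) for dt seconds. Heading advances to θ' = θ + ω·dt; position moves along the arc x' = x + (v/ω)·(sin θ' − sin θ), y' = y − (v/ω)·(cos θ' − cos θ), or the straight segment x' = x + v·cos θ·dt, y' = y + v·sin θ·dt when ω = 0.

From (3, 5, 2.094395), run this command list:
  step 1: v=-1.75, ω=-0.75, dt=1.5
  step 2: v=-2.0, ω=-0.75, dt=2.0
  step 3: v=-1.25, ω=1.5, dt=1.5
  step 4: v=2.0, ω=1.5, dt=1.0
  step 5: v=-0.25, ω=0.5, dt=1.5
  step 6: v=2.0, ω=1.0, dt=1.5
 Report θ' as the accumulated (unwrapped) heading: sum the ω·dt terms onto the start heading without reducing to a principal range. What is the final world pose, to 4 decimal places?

step 1: θ'=0.9694 (R=2.3333) → pose (2.9032, 2.5131, 0.9694)
step 2: θ'=-0.5306 (R=2.6667) → pose (-0.6451, 1.7219, -0.5306)
step 3: θ'=1.7194 (R=-0.8333) → pose (-1.8909, 0.8798, 1.7194)
step 4: θ'=3.2194 (R=1.3333) → pose (-3.3132, 2.0117, 3.2194)
step 5: θ'=3.9694 (R=-0.5000) → pose (-2.9838, 2.1719, 3.9694)
step 6: θ'=5.4694 (R=2.0000) → pose (-2.9647, -0.5545, 5.4694)

(-2.9647, -0.5545, 5.4694)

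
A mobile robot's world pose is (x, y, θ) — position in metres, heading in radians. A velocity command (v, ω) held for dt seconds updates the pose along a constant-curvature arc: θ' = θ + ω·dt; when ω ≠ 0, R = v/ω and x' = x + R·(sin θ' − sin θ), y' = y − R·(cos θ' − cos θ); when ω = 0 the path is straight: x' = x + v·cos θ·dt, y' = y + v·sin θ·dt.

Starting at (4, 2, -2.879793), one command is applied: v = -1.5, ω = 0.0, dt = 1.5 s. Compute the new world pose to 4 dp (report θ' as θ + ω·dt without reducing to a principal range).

(6.1733, 2.5823, -2.8798)

θ' = -2.8798 + 0.0·1.5 = -2.8798
ω = 0 → straight: x' = 4 + -1.5·cos(-2.8798)·1.5 = 6.1733
y' = 2 + -1.5·sin(-2.8798)·1.5 = 2.5823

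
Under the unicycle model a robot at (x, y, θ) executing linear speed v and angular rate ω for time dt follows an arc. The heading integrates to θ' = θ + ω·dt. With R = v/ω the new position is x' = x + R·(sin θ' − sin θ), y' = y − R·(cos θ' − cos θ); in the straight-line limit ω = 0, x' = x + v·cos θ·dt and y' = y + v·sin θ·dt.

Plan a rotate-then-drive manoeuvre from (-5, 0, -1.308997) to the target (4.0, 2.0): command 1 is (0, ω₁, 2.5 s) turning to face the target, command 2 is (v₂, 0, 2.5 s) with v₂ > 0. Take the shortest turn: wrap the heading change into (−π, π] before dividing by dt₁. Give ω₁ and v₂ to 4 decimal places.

ω₁ = 0.6111, v₂ = 3.6878

heading to target = atan2(2−0, 4−-5) = 0.2187
Δθ = wrap(0.2187 − -1.3090) = 1.5277; ω₁ = Δθ/dt₁ = 0.6111
distance = √((4−-5)² + (2−0)²) = 9.2195; v₂ = distance/dt₂ = 3.6878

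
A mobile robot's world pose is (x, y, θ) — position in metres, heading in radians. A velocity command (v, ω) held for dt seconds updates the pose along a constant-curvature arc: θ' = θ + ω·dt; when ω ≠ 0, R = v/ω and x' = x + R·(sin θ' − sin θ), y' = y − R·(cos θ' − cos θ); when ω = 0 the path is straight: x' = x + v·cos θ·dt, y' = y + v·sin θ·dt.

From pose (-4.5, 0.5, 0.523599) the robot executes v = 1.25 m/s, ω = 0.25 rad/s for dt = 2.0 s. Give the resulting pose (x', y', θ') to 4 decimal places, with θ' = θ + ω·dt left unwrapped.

(-2.7301, 2.2286, 1.0236)

θ' = 0.5236 + 0.25·2.0 = 1.0236
R = v/ω = 1.25/0.25 = 5.0000
x' = -4.5 + 5.0000·(sin 1.0236 − sin 0.5236) = -2.7301
y' = 0.5 − 5.0000·(cos 1.0236 − cos 0.5236) = 2.2286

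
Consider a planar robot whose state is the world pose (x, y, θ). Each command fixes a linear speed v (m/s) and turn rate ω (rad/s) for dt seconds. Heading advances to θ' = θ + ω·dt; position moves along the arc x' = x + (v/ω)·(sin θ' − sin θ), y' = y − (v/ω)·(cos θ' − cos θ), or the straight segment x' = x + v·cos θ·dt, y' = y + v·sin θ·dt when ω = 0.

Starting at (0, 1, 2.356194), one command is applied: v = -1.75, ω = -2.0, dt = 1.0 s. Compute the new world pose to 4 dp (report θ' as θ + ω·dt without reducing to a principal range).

θ' = 2.3562 + -2.0·1.0 = 0.3562
R = v/ω = -1.75/-2.0 = 0.8750
x' = 0 + 0.8750·(sin 0.3562 − sin 2.3562) = -0.3136
y' = 1 − 0.8750·(cos 0.3562 − cos 2.3562) = -0.4388

(-0.3136, -0.4388, 0.3562)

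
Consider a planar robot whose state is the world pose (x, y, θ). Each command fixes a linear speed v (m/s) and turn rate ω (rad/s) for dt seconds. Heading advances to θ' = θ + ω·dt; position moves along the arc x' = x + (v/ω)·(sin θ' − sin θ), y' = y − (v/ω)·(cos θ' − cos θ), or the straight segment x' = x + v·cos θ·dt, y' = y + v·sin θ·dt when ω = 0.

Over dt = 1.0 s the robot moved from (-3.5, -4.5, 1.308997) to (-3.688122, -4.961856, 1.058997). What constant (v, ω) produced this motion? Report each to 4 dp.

Δθ = 1.058997 − 1.308997 = -0.250000
ω = Δθ/dt = -0.250000/1.0 = -0.2500
R = −Δy/(cos θ' − cos θ) = 2.0000
v = R·ω = 2.0000·-0.2500 = -0.5000

v = -0.5000, ω = -0.2500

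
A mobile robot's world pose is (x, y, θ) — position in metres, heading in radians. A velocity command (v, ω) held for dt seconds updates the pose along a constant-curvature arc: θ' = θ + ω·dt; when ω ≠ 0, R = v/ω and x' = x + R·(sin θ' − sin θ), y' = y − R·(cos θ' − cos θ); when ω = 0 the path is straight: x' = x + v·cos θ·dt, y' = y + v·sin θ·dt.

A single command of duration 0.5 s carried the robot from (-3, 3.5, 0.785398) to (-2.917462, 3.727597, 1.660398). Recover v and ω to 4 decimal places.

v = 0.5000, ω = 1.7500

Δθ = 1.660398 − 0.785398 = 0.875000
ω = Δθ/dt = 0.875000/0.5 = 1.7500
R = −Δy/(cos θ' − cos θ) = 0.2857
v = R·ω = 0.2857·1.7500 = 0.5000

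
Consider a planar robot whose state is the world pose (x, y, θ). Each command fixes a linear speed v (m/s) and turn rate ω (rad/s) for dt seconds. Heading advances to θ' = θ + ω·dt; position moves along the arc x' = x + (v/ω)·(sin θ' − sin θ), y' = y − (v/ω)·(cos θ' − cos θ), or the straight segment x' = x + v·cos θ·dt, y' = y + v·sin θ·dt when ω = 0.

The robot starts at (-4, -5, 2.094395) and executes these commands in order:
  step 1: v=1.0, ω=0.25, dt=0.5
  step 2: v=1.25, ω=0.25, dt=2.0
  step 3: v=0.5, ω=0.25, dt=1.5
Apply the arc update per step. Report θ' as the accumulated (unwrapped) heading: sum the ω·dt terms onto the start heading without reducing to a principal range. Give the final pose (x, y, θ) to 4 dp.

step 1: θ'=2.2194 (R=4.0000) → pose (-4.2764, -4.5837, 2.2194)
step 2: θ'=2.7194 (R=5.0000) → pose (-6.2122, -3.0431, 2.7194)
step 3: θ'=3.0944 (R=2.0000) → pose (-6.9374, -2.8697, 3.0944)

(-6.9374, -2.8697, 3.0944)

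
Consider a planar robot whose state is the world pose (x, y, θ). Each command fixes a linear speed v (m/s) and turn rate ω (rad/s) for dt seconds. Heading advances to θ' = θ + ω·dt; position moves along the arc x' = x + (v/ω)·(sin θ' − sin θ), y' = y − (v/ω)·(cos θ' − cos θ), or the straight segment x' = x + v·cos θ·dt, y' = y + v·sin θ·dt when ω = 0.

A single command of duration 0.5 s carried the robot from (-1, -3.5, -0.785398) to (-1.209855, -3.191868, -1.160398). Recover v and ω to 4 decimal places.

v = -0.7500, ω = -0.7500

Δθ = -1.160398 − -0.785398 = -0.375000
ω = Δθ/dt = -0.375000/0.5 = -0.7500
R = −Δy/(cos θ' − cos θ) = 1.0000
v = R·ω = 1.0000·-0.7500 = -0.7500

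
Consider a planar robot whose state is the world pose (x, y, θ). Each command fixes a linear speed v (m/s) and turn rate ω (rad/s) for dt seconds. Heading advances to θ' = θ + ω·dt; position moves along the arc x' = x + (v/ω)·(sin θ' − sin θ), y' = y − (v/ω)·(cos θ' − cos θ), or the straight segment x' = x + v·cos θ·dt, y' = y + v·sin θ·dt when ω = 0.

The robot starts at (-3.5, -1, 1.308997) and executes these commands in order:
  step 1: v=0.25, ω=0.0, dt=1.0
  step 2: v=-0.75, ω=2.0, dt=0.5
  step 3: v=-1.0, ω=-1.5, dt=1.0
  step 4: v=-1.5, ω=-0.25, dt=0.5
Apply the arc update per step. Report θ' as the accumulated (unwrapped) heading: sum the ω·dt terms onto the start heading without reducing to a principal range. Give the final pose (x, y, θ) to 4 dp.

step 1: θ'=1.3090 (straight) → pose (-3.4353, -0.7585, 1.3090)
step 2: θ'=2.3090 (R=-0.3750) → pose (-3.3505, -1.1079, 2.3090)
step 3: θ'=0.8090 (R=0.6667) → pose (-3.3612, -2.0167, 0.8090)
step 4: θ'=0.6840 (R=6.0000) → pose (-3.9114, -2.5257, 0.6840)

(-3.9114, -2.5257, 0.6840)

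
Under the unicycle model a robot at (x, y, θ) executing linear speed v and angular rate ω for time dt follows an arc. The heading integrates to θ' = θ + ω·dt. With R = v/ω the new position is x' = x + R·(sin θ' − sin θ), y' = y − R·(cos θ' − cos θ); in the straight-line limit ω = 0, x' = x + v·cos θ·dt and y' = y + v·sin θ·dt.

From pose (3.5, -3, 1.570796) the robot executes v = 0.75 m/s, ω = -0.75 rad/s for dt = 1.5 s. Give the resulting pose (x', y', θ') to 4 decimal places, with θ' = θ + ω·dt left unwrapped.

(4.0688, -2.0977, 0.4458)

θ' = 1.5708 + -0.75·1.5 = 0.4458
R = v/ω = 0.75/-0.75 = -1.0000
x' = 3.5 + -1.0000·(sin 0.4458 − sin 1.5708) = 4.0688
y' = -3 − -1.0000·(cos 0.4458 − cos 1.5708) = -2.0977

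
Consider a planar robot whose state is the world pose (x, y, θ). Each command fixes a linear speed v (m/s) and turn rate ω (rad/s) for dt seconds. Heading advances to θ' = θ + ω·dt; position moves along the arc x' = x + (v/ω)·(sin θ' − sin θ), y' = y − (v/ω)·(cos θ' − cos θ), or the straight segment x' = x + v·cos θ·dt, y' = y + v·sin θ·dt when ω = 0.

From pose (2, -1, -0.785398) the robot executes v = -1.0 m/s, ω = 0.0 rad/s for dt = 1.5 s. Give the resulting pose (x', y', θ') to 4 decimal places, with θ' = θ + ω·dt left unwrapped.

(0.9393, 0.0607, -0.7854)

θ' = -0.7854 + 0.0·1.5 = -0.7854
ω = 0 → straight: x' = 2 + -1.0·cos(-0.7854)·1.5 = 0.9393
y' = -1 + -1.0·sin(-0.7854)·1.5 = 0.0607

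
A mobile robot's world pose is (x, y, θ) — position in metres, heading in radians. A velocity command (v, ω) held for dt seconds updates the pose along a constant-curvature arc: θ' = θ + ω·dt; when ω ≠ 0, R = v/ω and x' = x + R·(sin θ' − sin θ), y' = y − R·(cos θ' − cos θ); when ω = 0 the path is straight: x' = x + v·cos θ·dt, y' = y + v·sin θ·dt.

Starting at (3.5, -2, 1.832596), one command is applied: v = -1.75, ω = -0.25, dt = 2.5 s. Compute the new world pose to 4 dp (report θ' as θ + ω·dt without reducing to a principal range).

(3.2819, -6.2986, 1.2076)

θ' = 1.8326 + -0.25·2.5 = 1.2076
R = v/ω = -1.75/-0.25 = 7.0000
x' = 3.5 + 7.0000·(sin 1.2076 − sin 1.8326) = 3.2819
y' = -2 − 7.0000·(cos 1.2076 − cos 1.8326) = -6.2986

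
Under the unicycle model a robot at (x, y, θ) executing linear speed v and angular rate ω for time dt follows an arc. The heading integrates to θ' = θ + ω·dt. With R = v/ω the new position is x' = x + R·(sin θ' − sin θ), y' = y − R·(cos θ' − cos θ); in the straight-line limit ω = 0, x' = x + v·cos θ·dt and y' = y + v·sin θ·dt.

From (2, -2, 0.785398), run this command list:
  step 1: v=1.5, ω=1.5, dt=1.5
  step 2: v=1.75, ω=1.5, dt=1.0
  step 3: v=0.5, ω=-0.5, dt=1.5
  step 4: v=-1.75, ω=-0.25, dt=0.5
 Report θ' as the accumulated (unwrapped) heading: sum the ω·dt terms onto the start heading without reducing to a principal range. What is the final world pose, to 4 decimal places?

(0.4735, -1.3968, 3.6604)

step 1: θ'=3.0354 (R=1.0000) → pose (1.3989, -0.2985, 3.0354)
step 2: θ'=4.5354 (R=1.1667) → pose (0.1268, -1.2532, 4.5354)
step 3: θ'=3.7854 (R=-1.0000) → pose (-0.2573, -1.8770, 3.7854)
step 4: θ'=3.6604 (R=7.0000) → pose (0.4735, -1.3968, 3.6604)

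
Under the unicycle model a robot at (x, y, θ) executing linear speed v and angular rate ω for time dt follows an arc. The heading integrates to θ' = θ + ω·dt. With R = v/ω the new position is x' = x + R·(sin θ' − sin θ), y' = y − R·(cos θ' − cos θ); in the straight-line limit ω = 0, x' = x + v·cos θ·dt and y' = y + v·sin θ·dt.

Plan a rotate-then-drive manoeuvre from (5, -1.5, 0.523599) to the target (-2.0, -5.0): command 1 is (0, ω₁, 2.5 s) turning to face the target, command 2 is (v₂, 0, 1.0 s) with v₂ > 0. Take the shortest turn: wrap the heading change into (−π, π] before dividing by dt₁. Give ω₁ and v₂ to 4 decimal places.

heading to target = atan2(-5−-1.5, -2−5) = -2.6779
Δθ = wrap(-2.6779 − 0.5236) = 3.0816; ω₁ = Δθ/dt₁ = 1.2327
distance = √((-2−5)² + (-5−-1.5)²) = 7.8262; v₂ = distance/dt₂ = 7.8262

ω₁ = 1.2327, v₂ = 7.8262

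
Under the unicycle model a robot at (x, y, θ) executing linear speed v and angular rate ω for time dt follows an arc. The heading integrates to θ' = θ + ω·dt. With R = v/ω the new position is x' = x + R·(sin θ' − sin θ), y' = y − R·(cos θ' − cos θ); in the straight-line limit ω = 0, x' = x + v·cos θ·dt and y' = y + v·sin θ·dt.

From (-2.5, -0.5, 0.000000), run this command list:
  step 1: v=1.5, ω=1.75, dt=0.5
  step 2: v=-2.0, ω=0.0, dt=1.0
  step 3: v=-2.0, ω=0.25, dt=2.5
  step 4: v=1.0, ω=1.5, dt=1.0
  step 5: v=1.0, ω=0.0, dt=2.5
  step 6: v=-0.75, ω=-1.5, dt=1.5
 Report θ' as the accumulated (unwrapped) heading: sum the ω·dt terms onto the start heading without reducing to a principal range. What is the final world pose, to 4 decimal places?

(-7.7393, -6.0903, 0.7500)

step 1: θ'=0.8750 (R=0.8571) → pose (-1.8421, -0.1923, 0.8750)
step 2: θ'=0.8750 (straight) → pose (-3.1241, -1.7274, 0.8750)
step 3: θ'=1.5000 (R=-8.0000) → pose (-4.9637, -6.2894, 1.5000)
step 4: θ'=3.0000 (R=0.6667) → pose (-5.5346, -5.5823, 3.0000)
step 5: θ'=3.0000 (straight) → pose (-8.0096, -5.2295, 3.0000)
step 6: θ'=0.7500 (R=0.5000) → pose (-7.7393, -6.0903, 0.7500)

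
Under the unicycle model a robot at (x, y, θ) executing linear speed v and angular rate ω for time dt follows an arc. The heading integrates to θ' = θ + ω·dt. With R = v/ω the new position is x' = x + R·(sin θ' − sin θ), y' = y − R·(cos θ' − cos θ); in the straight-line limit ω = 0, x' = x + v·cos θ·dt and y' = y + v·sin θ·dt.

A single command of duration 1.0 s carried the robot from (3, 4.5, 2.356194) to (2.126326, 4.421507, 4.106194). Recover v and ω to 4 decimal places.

v = 1.0000, ω = 1.7500

Δθ = 4.106194 − 2.356194 = 1.750000
ω = Δθ/dt = 1.750000/1.0 = 1.7500
R = Δx/(sin θ' − sin θ) = 0.5714
v = R·ω = 0.5714·1.7500 = 1.0000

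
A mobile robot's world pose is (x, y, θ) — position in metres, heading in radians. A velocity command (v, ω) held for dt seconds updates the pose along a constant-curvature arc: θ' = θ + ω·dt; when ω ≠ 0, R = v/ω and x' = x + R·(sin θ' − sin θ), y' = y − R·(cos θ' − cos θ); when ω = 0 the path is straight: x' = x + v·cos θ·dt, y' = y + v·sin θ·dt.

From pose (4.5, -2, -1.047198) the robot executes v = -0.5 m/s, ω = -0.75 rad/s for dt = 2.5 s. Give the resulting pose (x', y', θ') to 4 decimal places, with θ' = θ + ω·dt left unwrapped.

θ' = -1.0472 + -0.75·2.5 = -2.9222
R = v/ω = -0.5/-0.75 = 0.6667
x' = 4.5 + 0.6667·(sin -2.9222 − sin -1.0472) = 4.9323
y' = -2 − 0.6667·(cos -2.9222 − cos -1.0472) = -1.0160

(4.9323, -1.0160, -2.9222)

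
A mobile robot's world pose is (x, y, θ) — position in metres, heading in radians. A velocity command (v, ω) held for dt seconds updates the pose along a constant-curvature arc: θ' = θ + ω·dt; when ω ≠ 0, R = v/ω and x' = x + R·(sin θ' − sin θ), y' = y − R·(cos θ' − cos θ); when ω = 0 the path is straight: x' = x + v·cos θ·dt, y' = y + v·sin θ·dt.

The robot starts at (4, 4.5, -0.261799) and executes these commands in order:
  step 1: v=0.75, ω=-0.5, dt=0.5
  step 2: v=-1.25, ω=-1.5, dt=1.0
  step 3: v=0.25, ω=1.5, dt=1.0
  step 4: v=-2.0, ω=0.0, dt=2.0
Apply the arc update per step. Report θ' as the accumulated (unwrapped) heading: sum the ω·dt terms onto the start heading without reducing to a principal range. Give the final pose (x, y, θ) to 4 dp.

(0.5825, 7.1837, -0.5118)

step 1: θ'=-0.5118 (R=-1.5000) → pose (4.3464, 4.3589, -0.5118)
step 2: θ'=-2.0118 (R=0.8333) → pose (4.0009, 5.4412, -2.0118)
step 3: θ'=-0.5118 (R=0.1667) → pose (4.0700, 5.2247, -0.5118)
step 4: θ'=-0.5118 (straight) → pose (0.5825, 7.1837, -0.5118)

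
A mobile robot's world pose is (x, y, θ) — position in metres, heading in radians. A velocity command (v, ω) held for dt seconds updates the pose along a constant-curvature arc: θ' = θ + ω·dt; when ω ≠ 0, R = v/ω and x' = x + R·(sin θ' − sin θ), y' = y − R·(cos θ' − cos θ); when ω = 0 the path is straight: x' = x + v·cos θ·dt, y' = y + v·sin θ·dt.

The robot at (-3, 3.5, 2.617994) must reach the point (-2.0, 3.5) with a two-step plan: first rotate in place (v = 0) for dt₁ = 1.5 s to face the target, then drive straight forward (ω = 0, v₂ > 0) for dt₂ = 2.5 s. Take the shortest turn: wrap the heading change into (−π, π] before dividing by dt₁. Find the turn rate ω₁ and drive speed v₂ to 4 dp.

ω₁ = -1.7453, v₂ = 0.4000

heading to target = atan2(3.5−3.5, -2−-3) = 0.0000
Δθ = wrap(0.0000 − 2.6180) = -2.6180; ω₁ = Δθ/dt₁ = -1.7453
distance = √((-2−-3)² + (3.5−3.5)²) = 1.0000; v₂ = distance/dt₂ = 0.4000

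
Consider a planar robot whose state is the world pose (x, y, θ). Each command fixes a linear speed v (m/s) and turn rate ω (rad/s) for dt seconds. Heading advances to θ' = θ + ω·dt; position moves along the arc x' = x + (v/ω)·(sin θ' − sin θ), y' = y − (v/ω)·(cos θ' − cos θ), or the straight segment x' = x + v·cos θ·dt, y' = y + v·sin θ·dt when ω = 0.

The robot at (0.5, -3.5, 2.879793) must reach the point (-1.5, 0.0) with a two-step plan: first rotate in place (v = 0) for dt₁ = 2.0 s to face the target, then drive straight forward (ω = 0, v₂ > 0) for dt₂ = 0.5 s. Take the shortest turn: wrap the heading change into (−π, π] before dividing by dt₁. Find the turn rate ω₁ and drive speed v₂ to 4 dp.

heading to target = atan2(0−-3.5, -1.5−0.5) = 2.0899
Δθ = wrap(2.0899 − 2.8798) = -0.7899; ω₁ = Δθ/dt₁ = -0.3949
distance = √((-1.5−0.5)² + (0−-3.5)²) = 4.0311; v₂ = distance/dt₂ = 8.0623

ω₁ = -0.3949, v₂ = 8.0623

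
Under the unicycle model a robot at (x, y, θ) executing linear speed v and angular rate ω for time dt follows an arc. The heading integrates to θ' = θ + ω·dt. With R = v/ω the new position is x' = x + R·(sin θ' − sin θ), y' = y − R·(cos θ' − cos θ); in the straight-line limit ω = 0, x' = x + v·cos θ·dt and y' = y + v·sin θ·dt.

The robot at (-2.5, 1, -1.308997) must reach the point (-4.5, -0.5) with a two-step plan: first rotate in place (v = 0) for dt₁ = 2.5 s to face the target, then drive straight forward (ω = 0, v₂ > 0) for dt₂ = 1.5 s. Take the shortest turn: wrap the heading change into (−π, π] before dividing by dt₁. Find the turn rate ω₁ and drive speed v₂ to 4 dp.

heading to target = atan2(-0.5−1, -4.5−-2.5) = -2.4981
Δθ = wrap(-2.4981 − -1.3090) = -1.1891; ω₁ = Δθ/dt₁ = -0.4756
distance = √((-4.5−-2.5)² + (-0.5−1)²) = 2.5000; v₂ = distance/dt₂ = 1.6667

ω₁ = -0.4756, v₂ = 1.6667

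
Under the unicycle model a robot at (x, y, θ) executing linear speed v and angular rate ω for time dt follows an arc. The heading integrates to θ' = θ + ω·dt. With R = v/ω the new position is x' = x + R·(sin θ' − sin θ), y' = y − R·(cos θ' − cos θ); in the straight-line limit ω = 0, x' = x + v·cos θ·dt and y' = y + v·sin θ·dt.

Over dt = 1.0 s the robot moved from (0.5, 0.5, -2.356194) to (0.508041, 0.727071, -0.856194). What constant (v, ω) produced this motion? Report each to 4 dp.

v = -0.2500, ω = 1.5000

Δθ = -0.856194 − -2.356194 = 1.500000
ω = Δθ/dt = 1.500000/1.0 = 1.5000
R = −Δy/(cos θ' − cos θ) = -0.1667
v = R·ω = -0.1667·1.5000 = -0.2500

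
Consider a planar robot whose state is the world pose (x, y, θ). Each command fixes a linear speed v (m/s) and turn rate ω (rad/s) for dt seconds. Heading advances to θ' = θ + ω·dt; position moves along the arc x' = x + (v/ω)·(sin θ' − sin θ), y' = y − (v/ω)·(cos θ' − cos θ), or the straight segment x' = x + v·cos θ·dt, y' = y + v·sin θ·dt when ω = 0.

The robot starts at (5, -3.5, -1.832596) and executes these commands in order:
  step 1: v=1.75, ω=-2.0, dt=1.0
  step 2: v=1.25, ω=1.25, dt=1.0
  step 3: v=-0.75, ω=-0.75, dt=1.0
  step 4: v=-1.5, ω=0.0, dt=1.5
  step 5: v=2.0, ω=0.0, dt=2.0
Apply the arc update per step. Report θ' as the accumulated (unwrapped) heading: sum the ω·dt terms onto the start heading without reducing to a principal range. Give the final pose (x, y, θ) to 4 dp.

step 1: θ'=-3.8326 (R=-0.8750) → pose (3.5972, -3.9478, -3.8326)
step 2: θ'=-2.5826 (R=1.0000) → pose (2.4295, -3.8706, -2.5826)
step 3: θ'=-3.3326 (R=1.0000) → pose (3.1497, -3.7366, -3.3326)
step 4: θ'=-3.3326 (straight) → pose (5.3588, -4.1638, -3.3326)
step 5: θ'=-3.3326 (straight) → pose (1.4315, -3.4044, -3.3326)

(1.4315, -3.4044, -3.3326)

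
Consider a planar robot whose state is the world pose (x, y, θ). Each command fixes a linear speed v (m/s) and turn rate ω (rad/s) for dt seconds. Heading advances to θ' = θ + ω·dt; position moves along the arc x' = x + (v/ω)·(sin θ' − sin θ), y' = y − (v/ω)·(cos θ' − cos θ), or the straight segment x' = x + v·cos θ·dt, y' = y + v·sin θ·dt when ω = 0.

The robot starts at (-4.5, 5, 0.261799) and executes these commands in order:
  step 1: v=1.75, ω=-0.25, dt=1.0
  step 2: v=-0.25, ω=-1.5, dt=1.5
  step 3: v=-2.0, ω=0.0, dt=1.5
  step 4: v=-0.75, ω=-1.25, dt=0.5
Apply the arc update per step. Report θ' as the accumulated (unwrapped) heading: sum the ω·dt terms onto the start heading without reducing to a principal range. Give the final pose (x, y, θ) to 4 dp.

(-0.7405, 8.0697, -2.8632)

step 1: θ'=0.0118 (R=-7.0000) → pose (-2.7709, 5.2380, 0.0118)
step 2: θ'=-2.2382 (R=0.1667) → pose (-2.9037, 5.5078, -2.2382)
step 3: θ'=-2.2382 (straight) → pose (-1.0469, 7.8641, -2.2382)
step 4: θ'=-2.8632 (R=0.6000) → pose (-0.7405, 8.0697, -2.8632)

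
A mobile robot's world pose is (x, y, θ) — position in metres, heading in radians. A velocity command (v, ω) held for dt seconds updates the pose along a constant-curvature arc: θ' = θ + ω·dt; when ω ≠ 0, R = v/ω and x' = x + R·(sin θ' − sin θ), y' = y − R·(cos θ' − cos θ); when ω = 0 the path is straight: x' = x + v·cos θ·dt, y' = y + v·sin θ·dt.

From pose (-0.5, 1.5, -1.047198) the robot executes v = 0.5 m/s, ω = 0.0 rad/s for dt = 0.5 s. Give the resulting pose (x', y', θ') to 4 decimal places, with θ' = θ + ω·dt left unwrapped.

θ' = -1.0472 + 0.0·0.5 = -1.0472
ω = 0 → straight: x' = -0.5 + 0.5·cos(-1.0472)·0.5 = -0.3750
y' = 1.5 + 0.5·sin(-1.0472)·0.5 = 1.2835

(-0.3750, 1.2835, -1.0472)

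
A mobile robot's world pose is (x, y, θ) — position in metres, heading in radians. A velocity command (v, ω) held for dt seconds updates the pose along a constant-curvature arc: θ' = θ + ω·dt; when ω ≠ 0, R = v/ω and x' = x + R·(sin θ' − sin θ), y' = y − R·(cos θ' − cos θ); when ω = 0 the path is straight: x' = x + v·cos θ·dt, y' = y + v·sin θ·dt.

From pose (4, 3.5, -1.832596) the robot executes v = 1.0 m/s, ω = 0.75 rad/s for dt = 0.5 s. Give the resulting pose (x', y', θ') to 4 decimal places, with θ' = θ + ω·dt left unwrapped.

θ' = -1.8326 + 0.75·0.5 = -1.4576
R = v/ω = 1.0/0.75 = 1.3333
x' = 4 + 1.3333·(sin -1.4576 − sin -1.8326) = 3.9631
y' = 3.5 − 1.3333·(cos -1.4576 − cos -1.8326) = 3.0043

(3.9631, 3.0043, -1.4576)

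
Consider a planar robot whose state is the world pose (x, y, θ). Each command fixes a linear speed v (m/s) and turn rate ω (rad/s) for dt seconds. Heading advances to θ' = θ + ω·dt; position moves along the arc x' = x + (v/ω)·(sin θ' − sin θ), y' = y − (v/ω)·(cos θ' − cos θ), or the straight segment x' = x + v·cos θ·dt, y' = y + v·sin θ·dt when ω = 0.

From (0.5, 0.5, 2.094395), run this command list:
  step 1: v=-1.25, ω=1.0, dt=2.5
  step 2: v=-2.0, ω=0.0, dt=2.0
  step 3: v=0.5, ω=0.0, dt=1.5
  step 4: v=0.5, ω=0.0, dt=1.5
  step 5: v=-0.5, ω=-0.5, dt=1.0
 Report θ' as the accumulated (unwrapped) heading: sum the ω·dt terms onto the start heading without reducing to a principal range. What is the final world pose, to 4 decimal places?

step 1: θ'=4.5944 (R=-1.2500) → pose (2.8238, 0.9778, 4.5944)
step 2: θ'=4.5944 (straight) → pose (3.2947, 4.9500, 4.5944)
step 3: θ'=4.5944 (straight) → pose (3.2064, 4.2053, 4.5944)
step 4: θ'=4.5944 (straight) → pose (3.1181, 3.4605, 4.5944)
step 5: θ'=4.0944 (R=1.0000) → pose (3.2961, 3.9221, 4.0944)

(3.2961, 3.9221, 4.0944)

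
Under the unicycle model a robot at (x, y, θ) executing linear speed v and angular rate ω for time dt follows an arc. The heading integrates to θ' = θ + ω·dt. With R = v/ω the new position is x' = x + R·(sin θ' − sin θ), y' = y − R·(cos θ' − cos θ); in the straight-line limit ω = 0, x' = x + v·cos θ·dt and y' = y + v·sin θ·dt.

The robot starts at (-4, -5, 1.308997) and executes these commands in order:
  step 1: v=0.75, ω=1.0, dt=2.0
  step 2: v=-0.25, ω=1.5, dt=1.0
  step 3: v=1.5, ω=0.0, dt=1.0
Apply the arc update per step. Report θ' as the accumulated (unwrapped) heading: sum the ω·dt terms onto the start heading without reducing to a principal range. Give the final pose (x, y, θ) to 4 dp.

step 1: θ'=3.3090 (R=0.7500) → pose (-4.8494, -4.0664, 3.3090)
step 2: θ'=4.8090 (R=-0.1667) → pose (-4.7113, -3.8860, 4.8090)
step 3: θ'=4.8090 (straight) → pose (-4.5666, -5.3790, 4.8090)

(-4.5666, -5.3790, 4.8090)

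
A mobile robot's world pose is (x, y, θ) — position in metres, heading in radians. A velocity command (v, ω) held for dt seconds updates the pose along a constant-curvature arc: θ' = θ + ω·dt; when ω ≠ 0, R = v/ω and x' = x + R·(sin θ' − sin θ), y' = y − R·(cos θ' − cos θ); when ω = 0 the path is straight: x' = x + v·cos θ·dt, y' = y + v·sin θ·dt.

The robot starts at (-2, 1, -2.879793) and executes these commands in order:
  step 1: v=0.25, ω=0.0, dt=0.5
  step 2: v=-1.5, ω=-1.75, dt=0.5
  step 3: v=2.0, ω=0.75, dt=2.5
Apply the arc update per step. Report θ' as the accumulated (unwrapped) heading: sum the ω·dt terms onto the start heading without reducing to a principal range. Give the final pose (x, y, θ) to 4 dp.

step 1: θ'=-2.8798 (straight) → pose (-2.1207, 0.9676, -2.8798)
step 2: θ'=-3.7548 (R=0.8571) → pose (-1.4056, 0.8407, -3.7548)
step 3: θ'=-1.8798 (R=2.6667) → pose (-5.4806, -0.5292, -1.8798)

(-5.4806, -0.5292, -1.8798)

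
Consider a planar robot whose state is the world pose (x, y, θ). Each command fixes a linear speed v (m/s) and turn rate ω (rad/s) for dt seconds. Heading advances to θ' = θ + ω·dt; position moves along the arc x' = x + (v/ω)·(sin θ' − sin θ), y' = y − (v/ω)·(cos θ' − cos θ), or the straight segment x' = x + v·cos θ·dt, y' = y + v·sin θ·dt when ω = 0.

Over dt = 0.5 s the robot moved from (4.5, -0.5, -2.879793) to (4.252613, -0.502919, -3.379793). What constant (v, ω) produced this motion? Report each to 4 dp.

Δθ = -3.379793 − -2.879793 = -0.500000
ω = Δθ/dt = -0.500000/0.5 = -1.0000
R = Δx/(sin θ' − sin θ) = -0.5000
v = R·ω = -0.5000·-1.0000 = 0.5000

v = 0.5000, ω = -1.0000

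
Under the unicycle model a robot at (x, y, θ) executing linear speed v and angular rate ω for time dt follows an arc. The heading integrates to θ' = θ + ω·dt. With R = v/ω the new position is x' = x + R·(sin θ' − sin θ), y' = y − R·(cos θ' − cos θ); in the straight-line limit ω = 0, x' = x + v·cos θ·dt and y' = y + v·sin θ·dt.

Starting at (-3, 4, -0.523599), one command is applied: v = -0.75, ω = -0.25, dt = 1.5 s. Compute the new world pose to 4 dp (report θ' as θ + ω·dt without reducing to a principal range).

θ' = -0.5236 + -0.25·1.5 = -0.8986
R = v/ω = -0.75/-0.25 = 3.0000
x' = -3 + 3.0000·(sin -0.8986 − sin -0.5236) = -3.8474
y' = 4 − 3.0000·(cos -0.8986 − cos -0.5236) = 4.7300

(-3.8474, 4.7300, -0.8986)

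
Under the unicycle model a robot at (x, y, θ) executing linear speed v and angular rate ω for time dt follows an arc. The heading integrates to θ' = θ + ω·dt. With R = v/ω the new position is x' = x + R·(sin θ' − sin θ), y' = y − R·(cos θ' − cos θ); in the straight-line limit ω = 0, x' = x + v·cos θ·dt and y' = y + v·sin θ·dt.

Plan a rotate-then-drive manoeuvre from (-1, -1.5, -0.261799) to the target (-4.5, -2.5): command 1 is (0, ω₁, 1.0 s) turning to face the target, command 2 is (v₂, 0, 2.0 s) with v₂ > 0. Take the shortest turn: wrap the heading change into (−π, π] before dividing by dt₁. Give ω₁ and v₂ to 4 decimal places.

heading to target = atan2(-2.5−-1.5, -4.5−-1) = -2.8633
Δθ = wrap(-2.8633 − -0.2618) = -2.6015; ω₁ = Δθ/dt₁ = -2.6015
distance = √((-4.5−-1)² + (-2.5−-1.5)²) = 3.6401; v₂ = distance/dt₂ = 1.8200

ω₁ = -2.6015, v₂ = 1.8200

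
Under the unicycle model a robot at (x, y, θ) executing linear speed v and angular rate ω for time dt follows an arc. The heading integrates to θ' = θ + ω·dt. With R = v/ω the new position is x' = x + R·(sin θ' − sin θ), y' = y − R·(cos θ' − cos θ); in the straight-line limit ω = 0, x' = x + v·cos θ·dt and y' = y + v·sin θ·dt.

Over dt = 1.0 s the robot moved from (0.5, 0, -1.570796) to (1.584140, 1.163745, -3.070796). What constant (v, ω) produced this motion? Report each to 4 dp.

Δθ = -3.070796 − -1.570796 = -1.500000
ω = Δθ/dt = -1.500000/1.0 = -1.5000
R = −Δy/(cos θ' − cos θ) = 1.1667
v = R·ω = 1.1667·-1.5000 = -1.7500

v = -1.7500, ω = -1.5000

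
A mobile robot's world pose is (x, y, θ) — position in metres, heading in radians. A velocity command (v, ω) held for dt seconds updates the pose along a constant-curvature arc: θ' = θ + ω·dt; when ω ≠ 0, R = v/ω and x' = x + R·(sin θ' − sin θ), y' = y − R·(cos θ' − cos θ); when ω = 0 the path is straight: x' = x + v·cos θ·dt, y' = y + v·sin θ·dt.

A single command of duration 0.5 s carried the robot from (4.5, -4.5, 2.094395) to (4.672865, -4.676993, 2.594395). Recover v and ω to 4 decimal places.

Δθ = 2.594395 − 2.094395 = 0.500000
ω = Δθ/dt = 0.500000/0.5 = 1.0000
R = −Δy/(cos θ' − cos θ) = -0.5000
v = R·ω = -0.5000·1.0000 = -0.5000

v = -0.5000, ω = 1.0000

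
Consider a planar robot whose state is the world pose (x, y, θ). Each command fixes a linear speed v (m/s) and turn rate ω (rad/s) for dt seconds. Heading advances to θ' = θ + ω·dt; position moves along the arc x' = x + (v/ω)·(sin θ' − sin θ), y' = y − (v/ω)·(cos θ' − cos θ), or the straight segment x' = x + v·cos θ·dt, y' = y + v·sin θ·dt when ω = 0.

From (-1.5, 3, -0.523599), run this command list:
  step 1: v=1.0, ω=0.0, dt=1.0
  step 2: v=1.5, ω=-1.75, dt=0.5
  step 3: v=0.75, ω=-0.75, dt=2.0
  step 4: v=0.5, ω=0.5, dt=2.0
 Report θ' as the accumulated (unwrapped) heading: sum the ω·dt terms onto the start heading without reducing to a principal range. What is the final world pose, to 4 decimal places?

step 1: θ'=-0.5236 (straight) → pose (-0.6340, 2.5000, -0.5236)
step 2: θ'=-1.3986 (R=-0.8571) → pose (-0.2181, 1.9046, -1.3986)
step 3: θ'=-2.8986 (R=-1.0000) → pose (-0.9627, 0.7626, -2.8986)
step 4: θ'=-1.8986 (R=1.0000) → pose (-1.6688, 0.1139, -1.8986)

(-1.6688, 0.1139, -1.8986)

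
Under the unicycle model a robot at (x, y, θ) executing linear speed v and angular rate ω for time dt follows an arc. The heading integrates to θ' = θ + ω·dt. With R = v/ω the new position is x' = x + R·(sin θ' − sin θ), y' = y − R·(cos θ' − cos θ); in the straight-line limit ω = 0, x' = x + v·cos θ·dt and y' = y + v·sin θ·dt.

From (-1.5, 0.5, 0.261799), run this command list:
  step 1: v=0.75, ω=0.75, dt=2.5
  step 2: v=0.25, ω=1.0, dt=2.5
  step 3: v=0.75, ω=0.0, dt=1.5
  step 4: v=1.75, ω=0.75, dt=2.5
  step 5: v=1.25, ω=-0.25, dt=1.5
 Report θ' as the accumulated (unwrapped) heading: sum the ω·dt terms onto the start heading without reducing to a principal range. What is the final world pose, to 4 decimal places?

step 1: θ'=2.1368 (R=1.0000) → pose (-0.9148, 2.0022, 2.1368)
step 2: θ'=4.6368 (R=0.2500) → pose (-1.3751, 1.8870, 4.6368)
step 3: θ'=4.6368 (straight) → pose (-1.4600, 0.7652, 4.6368)
step 4: θ'=6.5118 (R=2.3333) → pose (1.3954, -1.6836, 6.5118)
step 5: θ'=6.1368 (R=-5.0000) → pose (3.2579, -1.6070, 6.1368)

(3.2579, -1.6070, 6.1368)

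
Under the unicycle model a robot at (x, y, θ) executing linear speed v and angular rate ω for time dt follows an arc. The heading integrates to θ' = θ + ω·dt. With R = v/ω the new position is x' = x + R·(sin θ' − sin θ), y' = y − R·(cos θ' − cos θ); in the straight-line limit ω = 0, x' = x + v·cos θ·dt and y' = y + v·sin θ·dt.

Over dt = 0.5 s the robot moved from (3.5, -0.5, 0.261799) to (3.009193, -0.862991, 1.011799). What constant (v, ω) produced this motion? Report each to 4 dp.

v = -1.2500, ω = 1.5000

Δθ = 1.011799 − 0.261799 = 0.750000
ω = Δθ/dt = 0.750000/0.5 = 1.5000
R = Δx/(sin θ' − sin θ) = -0.8333
v = R·ω = -0.8333·1.5000 = -1.2500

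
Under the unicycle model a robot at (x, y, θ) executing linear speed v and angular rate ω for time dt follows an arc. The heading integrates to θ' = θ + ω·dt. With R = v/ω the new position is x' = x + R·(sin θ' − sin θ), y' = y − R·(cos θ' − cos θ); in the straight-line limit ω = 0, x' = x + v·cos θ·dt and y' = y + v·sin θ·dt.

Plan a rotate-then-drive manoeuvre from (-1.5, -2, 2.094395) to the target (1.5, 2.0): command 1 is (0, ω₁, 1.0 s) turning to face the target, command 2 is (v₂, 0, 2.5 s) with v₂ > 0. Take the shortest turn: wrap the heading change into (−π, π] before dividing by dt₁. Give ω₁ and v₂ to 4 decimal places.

ω₁ = -1.1671, v₂ = 2.0000

heading to target = atan2(2−-2, 1.5−-1.5) = 0.9273
Δθ = wrap(0.9273 − 2.0944) = -1.1671; ω₁ = Δθ/dt₁ = -1.1671
distance = √((1.5−-1.5)² + (2−-2)²) = 5.0000; v₂ = distance/dt₂ = 2.0000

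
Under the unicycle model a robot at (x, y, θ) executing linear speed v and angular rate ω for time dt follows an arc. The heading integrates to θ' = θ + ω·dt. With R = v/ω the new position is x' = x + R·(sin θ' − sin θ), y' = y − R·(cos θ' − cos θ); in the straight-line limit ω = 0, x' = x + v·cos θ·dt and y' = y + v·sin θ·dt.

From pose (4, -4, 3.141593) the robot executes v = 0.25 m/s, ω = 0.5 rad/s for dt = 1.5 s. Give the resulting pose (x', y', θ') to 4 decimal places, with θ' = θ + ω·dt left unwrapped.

θ' = 3.1416 + 0.5·1.5 = 3.8916
R = v/ω = 0.25/0.5 = 0.5000
x' = 4 + 0.5000·(sin 3.8916 − sin 3.1416) = 3.6592
y' = -4 − 0.5000·(cos 3.8916 − cos 3.1416) = -4.1342

(3.6592, -4.1342, 3.8916)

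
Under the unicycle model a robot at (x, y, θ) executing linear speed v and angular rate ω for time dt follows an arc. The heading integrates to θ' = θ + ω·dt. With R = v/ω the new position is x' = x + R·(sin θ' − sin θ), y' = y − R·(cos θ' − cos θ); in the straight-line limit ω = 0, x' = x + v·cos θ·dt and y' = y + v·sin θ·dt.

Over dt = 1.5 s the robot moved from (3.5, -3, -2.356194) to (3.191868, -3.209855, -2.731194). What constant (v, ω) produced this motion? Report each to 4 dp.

v = 0.2500, ω = -0.2500

Δθ = -2.731194 − -2.356194 = -0.375000
ω = Δθ/dt = -0.375000/1.5 = -0.2500
R = Δx/(sin θ' − sin θ) = -1.0000
v = R·ω = -1.0000·-0.2500 = 0.2500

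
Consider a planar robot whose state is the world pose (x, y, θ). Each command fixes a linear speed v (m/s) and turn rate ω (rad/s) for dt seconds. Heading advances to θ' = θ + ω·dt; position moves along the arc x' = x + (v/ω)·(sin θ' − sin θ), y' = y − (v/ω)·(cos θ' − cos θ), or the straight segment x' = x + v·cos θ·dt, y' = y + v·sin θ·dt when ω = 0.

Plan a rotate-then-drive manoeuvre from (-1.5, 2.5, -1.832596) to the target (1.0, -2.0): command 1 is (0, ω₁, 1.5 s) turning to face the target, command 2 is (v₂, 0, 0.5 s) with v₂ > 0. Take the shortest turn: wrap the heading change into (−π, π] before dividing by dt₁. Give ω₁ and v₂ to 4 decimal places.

heading to target = atan2(-2−2.5, 1−-1.5) = -1.0637
Δθ = wrap(-1.0637 − -1.8326) = 0.7689; ω₁ = Δθ/dt₁ = 0.5126
distance = √((1−-1.5)² + (-2−2.5)²) = 5.1478; v₂ = distance/dt₂ = 10.2956

ω₁ = 0.5126, v₂ = 10.2956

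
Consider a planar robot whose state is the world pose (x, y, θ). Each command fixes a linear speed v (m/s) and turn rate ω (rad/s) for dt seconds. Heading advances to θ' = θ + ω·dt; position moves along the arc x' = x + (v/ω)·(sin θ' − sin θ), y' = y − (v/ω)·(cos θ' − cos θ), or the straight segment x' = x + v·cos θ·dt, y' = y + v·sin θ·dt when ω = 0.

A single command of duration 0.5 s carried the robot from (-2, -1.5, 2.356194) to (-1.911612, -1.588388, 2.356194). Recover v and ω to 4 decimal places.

v = -0.2500, ω = 0.0000

Δθ = 2.356194 − 2.356194 = 0.000000
ω = Δθ/dt = 0.000000/0.5 = 0.0000
ω = 0 → v = (Δx·cos θ + Δy·sin θ)/dt = -0.2500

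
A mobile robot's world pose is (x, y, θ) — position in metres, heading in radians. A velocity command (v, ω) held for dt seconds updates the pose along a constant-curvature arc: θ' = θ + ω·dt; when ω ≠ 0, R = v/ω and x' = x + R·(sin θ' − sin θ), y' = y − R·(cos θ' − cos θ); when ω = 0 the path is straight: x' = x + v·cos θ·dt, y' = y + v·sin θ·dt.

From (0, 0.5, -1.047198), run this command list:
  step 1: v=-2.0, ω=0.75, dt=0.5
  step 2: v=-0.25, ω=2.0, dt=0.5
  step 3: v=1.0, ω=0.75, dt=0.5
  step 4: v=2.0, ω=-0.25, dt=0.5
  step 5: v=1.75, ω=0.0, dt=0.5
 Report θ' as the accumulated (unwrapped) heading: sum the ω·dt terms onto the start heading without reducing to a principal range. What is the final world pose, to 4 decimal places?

(1.1999, 2.5937, 0.5778)

step 1: θ'=-0.6722 (R=-2.6667) → pose (-0.6488, 1.2532, -0.6722)
step 2: θ'=0.3278 (R=-0.1250) → pose (-0.7669, 1.2738, 0.3278)
step 3: θ'=0.7028 (R=1.3333) → pose (-0.3344, 1.5187, 0.7028)
step 4: θ'=0.5778 (R=-8.0000) → pose (0.4670, 2.1158, 0.5778)
step 5: θ'=0.5778 (straight) → pose (1.1999, 2.5937, 0.5778)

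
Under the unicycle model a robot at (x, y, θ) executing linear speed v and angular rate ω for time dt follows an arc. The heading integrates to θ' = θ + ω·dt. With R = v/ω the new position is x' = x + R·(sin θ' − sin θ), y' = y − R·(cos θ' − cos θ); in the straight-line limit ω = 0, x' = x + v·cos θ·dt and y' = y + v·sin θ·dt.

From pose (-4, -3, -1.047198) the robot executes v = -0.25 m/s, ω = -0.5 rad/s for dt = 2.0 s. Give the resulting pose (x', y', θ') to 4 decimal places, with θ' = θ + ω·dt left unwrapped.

θ' = -1.0472 + -0.5·2.0 = -2.0472
R = v/ω = -0.25/-0.5 = 0.5000
x' = -4 + 0.5000·(sin -2.0472 − sin -1.0472) = -4.0113
y' = -3 − 0.5000·(cos -2.0472 − cos -1.0472) = -2.5207

(-4.0113, -2.5207, -2.0472)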